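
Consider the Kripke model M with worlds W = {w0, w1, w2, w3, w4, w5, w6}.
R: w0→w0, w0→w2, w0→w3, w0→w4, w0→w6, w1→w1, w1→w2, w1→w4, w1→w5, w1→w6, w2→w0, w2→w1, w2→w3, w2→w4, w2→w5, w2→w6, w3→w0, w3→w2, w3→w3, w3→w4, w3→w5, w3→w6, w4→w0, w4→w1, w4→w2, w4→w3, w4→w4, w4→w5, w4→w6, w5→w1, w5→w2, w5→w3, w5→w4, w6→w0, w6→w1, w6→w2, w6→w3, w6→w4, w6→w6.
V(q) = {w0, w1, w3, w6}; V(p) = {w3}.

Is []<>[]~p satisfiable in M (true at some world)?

Yes

Recall that []ψ holds at a world iff ψ holds at every accessible world, and <>ψ holds iff ψ holds at some accessible world.
Let φ = []<>[]~p. Evaluate φ at each world:
  w0 (successors {w0, w2, w3, w4, w6}): φ is false.
  w1 (successors {w1, w2, w4, w5, w6}): φ is true.
  w2 (successors {w0, w1, w3, w4, w5, w6}): φ is false.
  w3 (successors {w0, w2, w3, w4, w5, w6}): φ is false.
  w4 (successors {w0, w1, w2, w3, w4, w5, w6}): φ is false.
  w5 (successors {w1, w2, w3, w4}): φ is false.
  w6 (successors {w0, w1, w2, w3, w4, w6}): φ is false.
Detail at w1 (witness):
  At w1: []<>[]~p requires <>[]~p at every successor {w1, w2, w4, w5, w6}.
    At w1: <>[]~p is true.
    At w2: <>[]~p is true.
    At w4: <>[]~p is true.
    At w5: <>[]~p is true.
    At w6: <>[]~p is true.
  So []<>[]~p is true at w1.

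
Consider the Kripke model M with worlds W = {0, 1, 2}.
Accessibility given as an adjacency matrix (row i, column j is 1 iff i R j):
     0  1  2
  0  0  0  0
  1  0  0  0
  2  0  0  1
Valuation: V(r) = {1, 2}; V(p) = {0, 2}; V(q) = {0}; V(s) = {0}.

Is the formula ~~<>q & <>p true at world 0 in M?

At 0: ~~<>q is false, <>p is false, so ~~<>q & <>p is false.
  At 0: ~<>q is true, so ~~<>q is false.
    At 0: <>q is false, so ~<>q is true.
      At 0: no accessible worlds, so <>q is false.
  At 0: no accessible worlds, so <>p is false.

No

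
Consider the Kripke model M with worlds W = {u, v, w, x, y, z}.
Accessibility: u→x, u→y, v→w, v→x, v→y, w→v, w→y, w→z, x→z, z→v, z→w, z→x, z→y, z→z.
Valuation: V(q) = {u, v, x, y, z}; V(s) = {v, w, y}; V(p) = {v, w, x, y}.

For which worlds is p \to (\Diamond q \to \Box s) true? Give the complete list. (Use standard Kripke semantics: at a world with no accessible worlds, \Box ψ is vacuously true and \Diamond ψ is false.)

u, y, z

Let φ = p \to (\Diamond q \to \Box s). Evaluate φ at each world:
  u (successors {x, y}): φ is true.
  v (successors {w, x, y}): φ is false.
  w (successors {v, y, z}): φ is false.
  x (successors {z}): φ is false.
  y (successors ∅): φ is true.
  z (successors {v, w, x, y, z}): φ is true.
For instance, at z:
  At z: p is false, \Diamond q \to \Box s is false, so p \to (\Diamond q \to \Box s) is true.
    At z: \Diamond q is true, \Box s is false, so \Diamond q \to \Box s is false.
      At z: \Diamond q requires q at some successor in {v, w, x, y, z}.
        q holds at v, so \Diamond q is true at z.
      At z: \Box s requires s at every successor {v, w, x, y, z}.
        s fails at x, so \Box s is false at z.
Satisfying worlds: {u, y, z}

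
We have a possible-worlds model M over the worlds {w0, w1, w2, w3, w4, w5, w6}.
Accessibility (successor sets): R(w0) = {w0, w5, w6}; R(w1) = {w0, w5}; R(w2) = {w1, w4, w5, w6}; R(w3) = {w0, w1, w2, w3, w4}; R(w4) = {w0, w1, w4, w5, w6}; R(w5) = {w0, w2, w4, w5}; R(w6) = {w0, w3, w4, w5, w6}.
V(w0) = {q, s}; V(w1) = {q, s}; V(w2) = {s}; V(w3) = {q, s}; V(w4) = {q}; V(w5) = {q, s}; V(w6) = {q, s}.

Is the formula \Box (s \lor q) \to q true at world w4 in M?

At w4: \Box (s \lor q) is true, q is true, so \Box (s \lor q) \to q is true.
  At w4: \Box (s \lor q) requires s \lor q at every successor {w0, w1, w4, w5, w6}.
    At w0: s \lor q is true.
    At w1: s \lor q is true.
    At w4: s \lor q is true.
    At w5: s \lor q is true.
    At w6: s \lor q is true.
  So \Box (s \lor q) is true at w4.

Yes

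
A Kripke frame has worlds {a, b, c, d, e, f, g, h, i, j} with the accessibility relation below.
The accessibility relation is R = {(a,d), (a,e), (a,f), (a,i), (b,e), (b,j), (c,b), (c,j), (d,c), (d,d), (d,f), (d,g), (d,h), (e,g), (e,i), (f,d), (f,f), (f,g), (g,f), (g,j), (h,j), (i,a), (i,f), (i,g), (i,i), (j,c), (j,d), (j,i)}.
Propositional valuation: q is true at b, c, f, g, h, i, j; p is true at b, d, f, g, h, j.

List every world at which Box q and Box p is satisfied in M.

c, g, h

Recall that Box ψ holds at a world iff ψ holds at every accessible world, and Dia ψ holds iff ψ holds at some accessible world.
Let φ = Box q and Box p. Evaluate φ at each world:
  a (successors {d, e, f, i}): φ is false.
  b (successors {e, j}): φ is false.
  c (successors {b, j}): φ is true.
  d (successors {c, d, f, g, h}): φ is false.
  e (successors {g, i}): φ is false.
  f (successors {d, f, g}): φ is false.
  g (successors {f, j}): φ is true.
  h (successors {j}): φ is true.
  i (successors {a, f, g, i}): φ is false.
  j (successors {c, d, i}): φ is false.
For instance, at j:
  At j: Box q is false, Box p is false, so Box q and Box p is false.
    At j: Box q requires q at every successor {c, d, i}.
      q fails at d, so Box q is false at j.
    At j: Box p requires p at every successor {c, d, i}.
      p fails at c, so Box p is false at j.
Satisfying worlds: {c, g, h}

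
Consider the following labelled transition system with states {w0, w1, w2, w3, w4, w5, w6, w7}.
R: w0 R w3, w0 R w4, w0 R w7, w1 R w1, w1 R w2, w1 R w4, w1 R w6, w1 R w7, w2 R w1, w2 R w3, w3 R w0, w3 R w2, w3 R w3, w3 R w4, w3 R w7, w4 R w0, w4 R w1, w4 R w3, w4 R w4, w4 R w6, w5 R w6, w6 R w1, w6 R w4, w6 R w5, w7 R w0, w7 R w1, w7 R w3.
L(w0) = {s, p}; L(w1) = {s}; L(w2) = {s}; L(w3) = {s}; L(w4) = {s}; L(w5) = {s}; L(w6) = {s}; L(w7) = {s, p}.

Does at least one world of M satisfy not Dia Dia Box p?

Yes

Let φ = not Dia Dia Box p. Evaluate φ at each world:
  w0 (successors {w3, w4, w7}): φ is true.
  w1 (successors {w1, w2, w4, w6, w7}): φ is true.
  w2 (successors {w1, w3}): φ is true.
  w3 (successors {w0, w2, w3, w4, w7}): φ is true.
  w4 (successors {w0, w1, w3, w4, w6}): φ is true.
  w5 (successors {w6}): φ is true.
  w6 (successors {w1, w4, w5}): φ is true.
  w7 (successors {w0, w1, w3}): φ is true.
Detail at w0 (witness):
  At w0: Dia Dia Box p is false, so not Dia Dia Box p is true.
    At w0: Dia Dia Box p requires Dia Box p at some successor in {w3, w4, w7}.
      At w3: Dia Box p is false.
      At w4: Dia Box p is false.
      At w7: Dia Box p is false.
    So Dia Dia Box p is false at w0.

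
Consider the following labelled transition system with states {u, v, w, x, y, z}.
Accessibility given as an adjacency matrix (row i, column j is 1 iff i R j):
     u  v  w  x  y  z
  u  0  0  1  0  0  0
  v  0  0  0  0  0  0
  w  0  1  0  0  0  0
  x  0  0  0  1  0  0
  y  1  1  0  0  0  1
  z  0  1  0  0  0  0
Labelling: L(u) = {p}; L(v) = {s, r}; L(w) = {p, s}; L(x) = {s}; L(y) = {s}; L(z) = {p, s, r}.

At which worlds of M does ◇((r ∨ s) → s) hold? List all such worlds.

u, w, x, y, z

Recall that ◇ψ holds at a world iff ψ holds at some accessible world.
Let φ = ◇((r ∨ s) → s). Evaluate φ at each world:
  u (successors {w}): φ is true.
  v (successors ∅): φ is false.
  w (successors {v}): φ is true.
  x (successors {x}): φ is true.
  y (successors {u, v, z}): φ is true.
  z (successors {v}): φ is true.
For instance, at z:
  At z: ◇((r ∨ s) → s) requires (r ∨ s) → s at some successor in {v}.
    (r ∨ s) → s holds at v, so ◇((r ∨ s) → s) is true at z.
Satisfying worlds: {u, w, x, y, z}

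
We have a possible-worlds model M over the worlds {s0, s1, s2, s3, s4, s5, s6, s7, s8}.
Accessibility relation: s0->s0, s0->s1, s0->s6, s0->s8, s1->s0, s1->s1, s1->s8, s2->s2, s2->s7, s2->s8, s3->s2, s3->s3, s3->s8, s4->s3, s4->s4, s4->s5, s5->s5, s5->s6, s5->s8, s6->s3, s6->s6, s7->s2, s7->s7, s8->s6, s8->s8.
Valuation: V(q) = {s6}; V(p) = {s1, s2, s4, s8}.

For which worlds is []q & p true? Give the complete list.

none

Let φ = []q & p. Evaluate φ at each world:
  s0 (successors {s0, s1, s6, s8}): φ is false.
  s1 (successors {s0, s1, s8}): φ is false.
  s2 (successors {s2, s7, s8}): φ is false.
  s3 (successors {s2, s3, s8}): φ is false.
  s4 (successors {s3, s4, s5}): φ is false.
  s5 (successors {s5, s6, s8}): φ is false.
  s6 (successors {s3, s6}): φ is false.
  s7 (successors {s2, s7}): φ is false.
  s8 (successors {s6, s8}): φ is false.
For instance, at s7:
  At s7: []q is false, p is false, so []q & p is false.
    At s7: []q requires q at every successor {s2, s7}.
      q fails at s2, so []q is false at s7.
Satisfying worlds: none.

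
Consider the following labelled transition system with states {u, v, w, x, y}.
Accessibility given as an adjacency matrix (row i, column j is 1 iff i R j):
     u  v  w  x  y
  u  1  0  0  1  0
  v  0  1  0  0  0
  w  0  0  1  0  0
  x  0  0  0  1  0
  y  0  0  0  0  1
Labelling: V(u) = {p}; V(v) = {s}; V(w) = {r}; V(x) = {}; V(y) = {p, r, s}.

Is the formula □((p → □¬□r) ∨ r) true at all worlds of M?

Recall that □ψ holds at a world iff ψ holds at every accessible world, and ◇ψ holds iff ψ holds at some accessible world.
Let φ = □((p → □¬□r) ∨ r). Evaluate φ at each world:
  u (successors {u, x}): φ is true.
  v (successors {v}): φ is true.
  w (successors {w}): φ is true.
  x (successors {x}): φ is true.
  y (successors {y}): φ is true.
For instance, at v:
  At v: □((p → □¬□r) ∨ r) requires (p → □¬□r) ∨ r at every successor {v}.
      At v: p → □¬□r is true, r is false, so (p → □¬□r) ∨ r is true.
  So □((p → □¬□r) ∨ r) is true at v.

Yes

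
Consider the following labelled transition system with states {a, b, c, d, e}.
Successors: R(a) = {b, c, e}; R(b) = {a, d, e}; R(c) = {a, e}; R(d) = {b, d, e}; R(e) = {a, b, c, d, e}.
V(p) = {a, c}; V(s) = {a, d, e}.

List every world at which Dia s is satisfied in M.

a, b, c, d, e

Recall that Dia ψ holds at a world iff ψ holds at some accessible world.
Let φ = Dia s. Evaluate φ at each world:
  a (successors {b, c, e}): φ is true.
  b (successors {a, d, e}): φ is true.
  c (successors {a, e}): φ is true.
  d (successors {b, d, e}): φ is true.
  e (successors {a, b, c, d, e}): φ is true.
For instance, at b:
  At b: Dia s requires s at some successor in {a, d, e}.
    s holds at a, so Dia s is true at b.
Satisfying worlds: {a, b, c, d, e}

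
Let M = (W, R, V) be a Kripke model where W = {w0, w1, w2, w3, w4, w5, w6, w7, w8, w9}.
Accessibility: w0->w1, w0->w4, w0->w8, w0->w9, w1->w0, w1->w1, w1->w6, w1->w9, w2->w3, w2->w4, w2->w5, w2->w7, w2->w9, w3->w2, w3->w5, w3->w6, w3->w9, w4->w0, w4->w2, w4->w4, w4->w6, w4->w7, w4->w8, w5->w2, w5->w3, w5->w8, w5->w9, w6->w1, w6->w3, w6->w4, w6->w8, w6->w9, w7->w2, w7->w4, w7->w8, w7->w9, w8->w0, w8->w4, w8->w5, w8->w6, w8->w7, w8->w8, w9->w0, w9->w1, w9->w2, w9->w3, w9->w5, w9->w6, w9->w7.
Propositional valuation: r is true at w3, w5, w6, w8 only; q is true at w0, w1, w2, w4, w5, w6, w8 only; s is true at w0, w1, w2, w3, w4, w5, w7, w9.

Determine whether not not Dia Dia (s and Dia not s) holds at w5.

Yes

Recall that Dia ψ holds at a world iff ψ holds at some accessible world.
At w5: not Dia Dia (s and Dia not s) is false, so not not Dia Dia (s and Dia not s) is true.
  At w5: Dia Dia (s and Dia not s) is true, so not Dia Dia (s and Dia not s) is false.
    At w5: Dia Dia (s and Dia not s) requires Dia (s and Dia not s) at some successor in {w2, w3, w8, w9}.
      Dia (s and Dia not s) holds at w2, so Dia Dia (s and Dia not s) is true at w5.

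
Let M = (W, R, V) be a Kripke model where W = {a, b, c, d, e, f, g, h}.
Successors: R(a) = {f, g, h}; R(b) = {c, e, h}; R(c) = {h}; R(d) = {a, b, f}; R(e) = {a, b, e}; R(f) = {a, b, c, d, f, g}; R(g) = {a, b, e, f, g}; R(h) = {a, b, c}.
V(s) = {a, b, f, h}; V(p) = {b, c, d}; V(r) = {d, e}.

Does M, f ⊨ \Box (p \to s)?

No

At f: \Box (p \to s) requires p \to s at every successor {a, b, c, d, f, g}.
  p \to s fails at c, so \Box (p \to s) is false at f.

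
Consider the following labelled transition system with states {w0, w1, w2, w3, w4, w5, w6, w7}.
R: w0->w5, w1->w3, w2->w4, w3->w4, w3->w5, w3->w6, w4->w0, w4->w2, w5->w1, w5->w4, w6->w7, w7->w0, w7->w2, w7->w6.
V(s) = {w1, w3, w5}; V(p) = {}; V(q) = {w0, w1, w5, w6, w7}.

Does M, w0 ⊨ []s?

At w0: []s requires s at every successor {w5}.
  At w5: s is true.
So []s is true at w0.

Yes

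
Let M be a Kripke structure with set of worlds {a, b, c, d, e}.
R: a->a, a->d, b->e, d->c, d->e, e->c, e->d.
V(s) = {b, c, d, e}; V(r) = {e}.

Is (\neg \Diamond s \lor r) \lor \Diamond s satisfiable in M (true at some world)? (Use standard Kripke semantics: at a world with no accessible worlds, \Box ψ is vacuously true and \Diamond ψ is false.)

Yes

Let φ = (\neg \Diamond s \lor r) \lor \Diamond s. Evaluate φ at each world:
  a (successors {a, d}): φ is true.
  b (successors {e}): φ is true.
  c (successors ∅): φ is true.
  d (successors {c, e}): φ is true.
  e (successors {c, d}): φ is true.
Detail at a (witness):
  At a: \neg \Diamond s \lor r is false, \Diamond s is true, so (\neg \Diamond s \lor r) \lor \Diamond s is true.
    At a: \neg \Diamond s is false, r is false, so \neg \Diamond s \lor r is false.
      At a: \Diamond s is true, so \neg \Diamond s is false.
    At a: \Diamond s requires s at some successor in {a, d}.
      s holds at d, so \Diamond s is true at a.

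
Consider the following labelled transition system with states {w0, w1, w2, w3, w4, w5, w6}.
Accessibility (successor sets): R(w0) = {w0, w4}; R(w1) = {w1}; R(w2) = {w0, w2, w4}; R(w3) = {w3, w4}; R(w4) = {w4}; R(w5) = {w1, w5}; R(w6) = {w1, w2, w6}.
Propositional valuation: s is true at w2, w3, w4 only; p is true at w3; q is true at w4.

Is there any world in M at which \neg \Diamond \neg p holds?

No

Let φ = \neg \Diamond \neg p. Evaluate φ at each world:
  w0 (successors {w0, w4}): φ is false.
  w1 (successors {w1}): φ is false.
  w2 (successors {w0, w2, w4}): φ is false.
  w3 (successors {w3, w4}): φ is false.
  w4 (successors {w4}): φ is false.
  w5 (successors {w1, w5}): φ is false.
  w6 (successors {w1, w2, w6}): φ is false.
For instance, at w6:
  At w6: \Diamond \neg p is true, so \neg \Diamond \neg p is false.
    At w6: \Diamond \neg p requires \neg p at some successor in {w1, w2, w6}.
      \neg p holds at w1, so \Diamond \neg p is true at w6.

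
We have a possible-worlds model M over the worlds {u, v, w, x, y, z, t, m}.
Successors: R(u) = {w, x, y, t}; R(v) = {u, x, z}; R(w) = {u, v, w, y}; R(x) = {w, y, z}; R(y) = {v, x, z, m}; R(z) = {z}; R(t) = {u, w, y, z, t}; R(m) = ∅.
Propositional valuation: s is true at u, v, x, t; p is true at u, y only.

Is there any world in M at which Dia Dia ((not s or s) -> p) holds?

Yes

Let φ = Dia Dia ((not s or s) -> p). Evaluate φ at each world:
  u (successors {w, x, y, t}): φ is true.
  v (successors {u, x, z}): φ is true.
  w (successors {u, v, w, y}): φ is true.
  x (successors {w, y, z}): φ is true.
  y (successors {v, x, z, m}): φ is true.
  z (successors {z}): φ is false.
  t (successors {u, w, y, z, t}): φ is true.
  m (successors ∅): φ is false.
Detail at u (witness):
  At u: Dia Dia ((not s or s) -> p) requires Dia ((not s or s) -> p) at some successor in {w, x, y, t}.
    Dia ((not s or s) -> p) holds at w, so Dia Dia ((not s or s) -> p) is true at u.
      At w: Dia ((not s or s) -> p) requires (not s or s) -> p at some successor in {u, v, w, y}.
        (not s or s) -> p holds at u, so Dia ((not s or s) -> p) is true at w.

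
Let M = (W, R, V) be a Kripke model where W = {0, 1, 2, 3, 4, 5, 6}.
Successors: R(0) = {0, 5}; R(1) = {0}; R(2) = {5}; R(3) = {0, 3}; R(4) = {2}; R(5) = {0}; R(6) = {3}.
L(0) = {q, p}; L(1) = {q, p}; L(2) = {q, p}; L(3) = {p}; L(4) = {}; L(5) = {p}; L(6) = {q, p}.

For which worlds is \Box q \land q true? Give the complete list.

Let φ = \Box q \land q. Evaluate φ at each world:
  0 (successors {0, 5}): φ is false.
  1 (successors {0}): φ is true.
  2 (successors {5}): φ is false.
  3 (successors {0, 3}): φ is false.
  4 (successors {2}): φ is false.
  5 (successors {0}): φ is false.
  6 (successors {3}): φ is false.
For instance, at 2:
  At 2: \Box q is false, q is true, so \Box q \land q is false.
    At 2: \Box q requires q at every successor {5}.
      q fails at 5, so \Box q is false at 2.
Satisfying worlds: {1}

1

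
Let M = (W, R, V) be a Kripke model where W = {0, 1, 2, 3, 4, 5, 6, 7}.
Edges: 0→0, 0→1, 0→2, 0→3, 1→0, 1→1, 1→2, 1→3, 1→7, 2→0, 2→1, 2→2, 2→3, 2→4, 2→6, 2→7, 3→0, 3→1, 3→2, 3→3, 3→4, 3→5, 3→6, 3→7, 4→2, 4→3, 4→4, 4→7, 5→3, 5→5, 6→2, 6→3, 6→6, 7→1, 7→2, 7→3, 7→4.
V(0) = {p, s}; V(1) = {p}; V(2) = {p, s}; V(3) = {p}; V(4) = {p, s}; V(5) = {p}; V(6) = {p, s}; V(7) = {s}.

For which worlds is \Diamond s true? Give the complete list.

0, 1, 2, 3, 4, 6, 7

Let φ = \Diamond s. Evaluate φ at each world:
  0 (successors {0, 1, 2, 3}): φ is true.
  1 (successors {0, 1, 2, 3, 7}): φ is true.
  2 (successors {0, 1, 2, 3, 4, 6, 7}): φ is true.
  3 (successors {0, 1, 2, 3, 4, 5, 6, 7}): φ is true.
  4 (successors {2, 3, 4, 7}): φ is true.
  5 (successors {3, 5}): φ is false.
  6 (successors {2, 3, 6}): φ is true.
  7 (successors {1, 2, 3, 4}): φ is true.
For instance, at 5:
  At 5: \Diamond s requires s at some successor in {3, 5}.
    At 3: s is false.
    At 5: s is false.
  So \Diamond s is false at 5.
Satisfying worlds: {0, 1, 2, 3, 4, 6, 7}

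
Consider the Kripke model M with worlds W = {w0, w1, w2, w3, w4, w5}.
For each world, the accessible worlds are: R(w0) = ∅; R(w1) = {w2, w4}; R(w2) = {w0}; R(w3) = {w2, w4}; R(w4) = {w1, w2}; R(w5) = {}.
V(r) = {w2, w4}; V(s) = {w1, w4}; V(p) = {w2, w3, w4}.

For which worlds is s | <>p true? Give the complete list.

Let φ = s | <>p. Evaluate φ at each world:
  w0 (successors ∅): φ is false.
  w1 (successors {w2, w4}): φ is true.
  w2 (successors {w0}): φ is false.
  w3 (successors {w2, w4}): φ is true.
  w4 (successors {w1, w2}): φ is true.
  w5 (successors ∅): φ is false.
For instance, at w1:
  At w1: s is true, <>p is true, so s | <>p is true.
    At w1: <>p requires p at some successor in {w2, w4}.
      p holds at w2, so <>p is true at w1.
Satisfying worlds: {w1, w3, w4}

w1, w3, w4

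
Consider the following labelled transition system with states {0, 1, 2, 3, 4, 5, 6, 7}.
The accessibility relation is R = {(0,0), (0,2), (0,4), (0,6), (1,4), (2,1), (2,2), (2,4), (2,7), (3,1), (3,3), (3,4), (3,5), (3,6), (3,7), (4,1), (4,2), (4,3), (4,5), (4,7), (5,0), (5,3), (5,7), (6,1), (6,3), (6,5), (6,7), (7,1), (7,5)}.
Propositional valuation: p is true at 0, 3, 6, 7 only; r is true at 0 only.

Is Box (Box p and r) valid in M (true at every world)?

No

Recall that Box ψ holds at a world iff ψ holds at every accessible world, and Dia ψ holds iff ψ holds at some accessible world.
Let φ = Box (Box p and r). Evaluate φ at each world:
  0 (successors {0, 2, 4, 6}): φ is false.
  1 (successors {4}): φ is false.
  2 (successors {1, 2, 4, 7}): φ is false.
  3 (successors {1, 3, 4, 5, 6, 7}): φ is false.
  4 (successors {1, 2, 3, 5, 7}): φ is false.
  5 (successors {0, 3, 7}): φ is false.
  6 (successors {1, 3, 5, 7}): φ is false.
  7 (successors {1, 5}): φ is false.
Detail at 0 (counterexample):
  At 0: Box (Box p and r) requires Box p and r at every successor {0, 2, 4, 6}.
    Box p and r fails at 0, so Box (Box p and r) is false at 0.
      At 0: Box p is false, r is true, so Box p and r is false.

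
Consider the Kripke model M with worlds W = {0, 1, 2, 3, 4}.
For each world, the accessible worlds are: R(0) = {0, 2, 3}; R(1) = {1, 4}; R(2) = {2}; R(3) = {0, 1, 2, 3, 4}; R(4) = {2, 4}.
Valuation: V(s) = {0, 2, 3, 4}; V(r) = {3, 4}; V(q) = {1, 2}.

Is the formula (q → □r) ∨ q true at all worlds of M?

Yes

Let φ = (q → □r) ∨ q. Evaluate φ at each world:
  0 (successors {0, 2, 3}): φ is true.
  1 (successors {1, 4}): φ is true.
  2 (successors {2}): φ is true.
  3 (successors {0, 1, 2, 3, 4}): φ is true.
  4 (successors {2, 4}): φ is true.
For instance, at 2:
  At 2: q → □r is false, q is true, so (q → □r) ∨ q is true.
    At 2: q is true, □r is false, so q → □r is false.
      At 2: □r requires r at every successor {2}.
        r fails at 2, so □r is false at 2.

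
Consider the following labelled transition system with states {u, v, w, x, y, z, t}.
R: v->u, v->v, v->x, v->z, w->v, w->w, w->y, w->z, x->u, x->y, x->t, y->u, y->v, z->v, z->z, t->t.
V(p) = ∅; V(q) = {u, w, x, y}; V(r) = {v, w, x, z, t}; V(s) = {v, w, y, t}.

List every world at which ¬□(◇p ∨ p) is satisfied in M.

v, w, x, y, z, t

Recall that □ψ holds at a world iff ψ holds at every accessible world, and ◇ψ holds iff ψ holds at some accessible world.
Let φ = ¬□(◇p ∨ p). Evaluate φ at each world:
  u (successors ∅): φ is false.
  v (successors {u, v, x, z}): φ is true.
  w (successors {v, w, y, z}): φ is true.
  x (successors {u, y, t}): φ is true.
  y (successors {u, v}): φ is true.
  z (successors {v, z}): φ is true.
  t (successors {t}): φ is true.
For instance, at v:
  At v: □(◇p ∨ p) is false, so ¬□(◇p ∨ p) is true.
    At v: □(◇p ∨ p) requires ◇p ∨ p at every successor {u, v, x, z}.
      ◇p ∨ p fails at u, so □(◇p ∨ p) is false at v.
Satisfying worlds: {v, w, x, y, z, t}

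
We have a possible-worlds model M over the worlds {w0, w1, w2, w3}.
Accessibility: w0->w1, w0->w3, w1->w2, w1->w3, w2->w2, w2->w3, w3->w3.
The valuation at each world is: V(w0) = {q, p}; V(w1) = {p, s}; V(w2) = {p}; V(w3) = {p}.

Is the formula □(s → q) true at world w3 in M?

At w3: □(s → q) requires s → q at every successor {w3}.
  At w3: s → q is true.
So □(s → q) is true at w3.

Yes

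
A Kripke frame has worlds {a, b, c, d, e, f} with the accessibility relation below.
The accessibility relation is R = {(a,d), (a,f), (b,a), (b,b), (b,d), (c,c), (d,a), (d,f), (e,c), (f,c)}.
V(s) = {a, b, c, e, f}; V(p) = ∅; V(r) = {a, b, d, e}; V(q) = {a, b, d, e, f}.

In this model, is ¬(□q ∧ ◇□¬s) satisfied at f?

At f: □q ∧ ◇□¬s is false, so ¬(□q ∧ ◇□¬s) is true.
  At f: □q is false, ◇□¬s is false, so □q ∧ ◇□¬s is false.
    At f: □q requires q at every successor {c}.
      q fails at c, so □q is false at f.
    At f: ◇□¬s requires □¬s at some successor in {c}.
      At c: □¬s is false.
    So ◇□¬s is false at f.

Yes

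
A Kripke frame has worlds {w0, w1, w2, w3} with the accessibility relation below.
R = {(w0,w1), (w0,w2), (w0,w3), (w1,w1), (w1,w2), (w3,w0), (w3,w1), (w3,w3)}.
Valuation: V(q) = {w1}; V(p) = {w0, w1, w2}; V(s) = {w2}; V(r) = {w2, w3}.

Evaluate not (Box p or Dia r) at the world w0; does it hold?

Recall that Box ψ holds at a world iff ψ holds at every accessible world, and Dia ψ holds iff ψ holds at some accessible world.
At w0: Box p or Dia r is true, so not (Box p or Dia r) is false.
  At w0: Box p is false, Dia r is true, so Box p or Dia r is true.
    At w0: Box p requires p at every successor {w1, w2, w3}.
      p fails at w3, so Box p is false at w0.
    At w0: Dia r requires r at some successor in {w1, w2, w3}.
      r holds at w2, so Dia r is true at w0.

No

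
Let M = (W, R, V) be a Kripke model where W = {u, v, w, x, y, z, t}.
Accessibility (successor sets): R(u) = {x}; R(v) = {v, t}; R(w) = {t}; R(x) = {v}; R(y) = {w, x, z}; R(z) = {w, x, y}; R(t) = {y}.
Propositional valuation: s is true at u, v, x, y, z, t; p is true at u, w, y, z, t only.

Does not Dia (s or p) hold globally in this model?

Recall that Dia ψ holds at a world iff ψ holds at some accessible world.
Let φ = not Dia (s or p). Evaluate φ at each world:
  u (successors {x}): φ is false.
  v (successors {v, t}): φ is false.
  w (successors {t}): φ is false.
  x (successors {v}): φ is false.
  y (successors {w, x, z}): φ is false.
  z (successors {w, x, y}): φ is false.
  t (successors {y}): φ is false.
Detail at u (counterexample):
  At u: Dia (s or p) is true, so not Dia (s or p) is false.
    At u: Dia (s or p) requires s or p at some successor in {x}.
      s or p holds at x, so Dia (s or p) is true at u.

No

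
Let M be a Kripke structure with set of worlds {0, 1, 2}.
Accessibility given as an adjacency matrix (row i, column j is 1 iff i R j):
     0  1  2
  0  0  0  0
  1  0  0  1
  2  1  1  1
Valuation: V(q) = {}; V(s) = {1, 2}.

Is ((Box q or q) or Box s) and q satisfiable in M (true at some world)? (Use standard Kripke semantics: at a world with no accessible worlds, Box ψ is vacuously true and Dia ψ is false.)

No

Recall that Box ψ holds at a world iff ψ holds at every accessible world, and Dia ψ holds iff ψ holds at some accessible world.
Let φ = ((Box q or q) or Box s) and q. Evaluate φ at each world:
  0 (successors ∅): φ is false.
  1 (successors {2}): φ is false.
  2 (successors {0, 1, 2}): φ is false.
For instance, at 1:
  At 1: (Box q or q) or Box s is true, q is false, so ((Box q or q) or Box s) and q is false.
    At 1: Box q or q is false, Box s is true, so (Box q or q) or Box s is true.
      At 1: Box q is false, q is false, so Box q or q is false.
      At 1: Box s requires s at every successor {2}.
        At 2: s is true.
      So Box s is true at 1.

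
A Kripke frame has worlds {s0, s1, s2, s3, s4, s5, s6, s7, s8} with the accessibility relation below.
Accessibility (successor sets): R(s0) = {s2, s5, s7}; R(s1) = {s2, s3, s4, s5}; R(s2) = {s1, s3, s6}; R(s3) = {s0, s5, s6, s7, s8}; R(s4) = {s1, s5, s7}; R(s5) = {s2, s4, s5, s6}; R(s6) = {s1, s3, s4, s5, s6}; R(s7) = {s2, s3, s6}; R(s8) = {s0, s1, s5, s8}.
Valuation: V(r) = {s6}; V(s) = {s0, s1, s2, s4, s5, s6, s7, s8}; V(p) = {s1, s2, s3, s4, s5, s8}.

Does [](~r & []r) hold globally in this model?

No

Recall that []ψ holds at a world iff ψ holds at every accessible world, and <>ψ holds iff ψ holds at some accessible world.
Let φ = [](~r & []r). Evaluate φ at each world:
  s0 (successors {s2, s5, s7}): φ is false.
  s1 (successors {s2, s3, s4, s5}): φ is false.
  s2 (successors {s1, s3, s6}): φ is false.
  s3 (successors {s0, s5, s6, s7, s8}): φ is false.
  s4 (successors {s1, s5, s7}): φ is false.
  s5 (successors {s2, s4, s5, s6}): φ is false.
  s6 (successors {s1, s3, s4, s5, s6}): φ is false.
  s7 (successors {s2, s3, s6}): φ is false.
  s8 (successors {s0, s1, s5, s8}): φ is false.
Detail at s0 (counterexample):
  At s0: [](~r & []r) requires ~r & []r at every successor {s2, s5, s7}.
    ~r & []r fails at s2, so [](~r & []r) is false at s0.
      At s2: ~r is true, []r is false, so ~r & []r is false.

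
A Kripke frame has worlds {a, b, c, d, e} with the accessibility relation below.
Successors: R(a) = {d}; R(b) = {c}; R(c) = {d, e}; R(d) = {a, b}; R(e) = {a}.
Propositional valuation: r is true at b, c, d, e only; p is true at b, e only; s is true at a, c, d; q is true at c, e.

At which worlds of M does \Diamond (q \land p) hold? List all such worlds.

c

Recall that \Diamond ψ holds at a world iff ψ holds at some accessible world.
Let φ = \Diamond (q \land p). Evaluate φ at each world:
  a (successors {d}): φ is false.
  b (successors {c}): φ is false.
  c (successors {d, e}): φ is true.
  d (successors {a, b}): φ is false.
  e (successors {a}): φ is false.
For instance, at b:
  At b: \Diamond (q \land p) requires q \land p at some successor in {c}.
    At c: q \land p is false.
  So \Diamond (q \land p) is false at b.
Satisfying worlds: {c}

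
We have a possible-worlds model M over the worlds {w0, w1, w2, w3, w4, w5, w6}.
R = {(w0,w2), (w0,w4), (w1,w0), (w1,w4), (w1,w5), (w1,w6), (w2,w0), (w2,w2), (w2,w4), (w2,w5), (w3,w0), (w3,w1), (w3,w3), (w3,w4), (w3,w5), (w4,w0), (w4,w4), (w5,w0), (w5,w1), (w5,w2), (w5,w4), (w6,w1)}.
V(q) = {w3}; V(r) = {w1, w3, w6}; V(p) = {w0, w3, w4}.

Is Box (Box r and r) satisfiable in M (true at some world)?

No

Let φ = Box (Box r and r). Evaluate φ at each world:
  w0 (successors {w2, w4}): φ is false.
  w1 (successors {w0, w4, w5, w6}): φ is false.
  w2 (successors {w0, w2, w4, w5}): φ is false.
  w3 (successors {w0, w1, w3, w4, w5}): φ is false.
  w4 (successors {w0, w4}): φ is false.
  w5 (successors {w0, w1, w2, w4}): φ is false.
  w6 (successors {w1}): φ is false.
For instance, at w4:
  At w4: Box (Box r and r) requires Box r and r at every successor {w0, w4}.
    Box r and r fails at w0, so Box (Box r and r) is false at w4.
      At w0: Box r is false, r is false, so Box r and r is false.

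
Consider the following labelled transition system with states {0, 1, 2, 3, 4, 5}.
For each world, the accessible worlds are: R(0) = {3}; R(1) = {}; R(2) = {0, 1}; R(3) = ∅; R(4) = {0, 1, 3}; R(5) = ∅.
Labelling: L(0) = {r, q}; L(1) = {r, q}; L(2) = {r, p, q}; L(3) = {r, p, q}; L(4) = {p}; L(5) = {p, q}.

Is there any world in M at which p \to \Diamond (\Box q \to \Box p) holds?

Let φ = p \to \Diamond (\Box q \to \Box p). Evaluate φ at each world:
  0 (successors {3}): φ is true.
  1 (successors ∅): φ is true.
  2 (successors {0, 1}): φ is true.
  3 (successors ∅): φ is false.
  4 (successors {0, 1, 3}): φ is true.
  5 (successors ∅): φ is false.
Detail at 0 (witness):
  At 0: p is false, \Diamond (\Box q \to \Box p) is true, so p \to \Diamond (\Box q \to \Box p) is true.
    At 0: \Diamond (\Box q \to \Box p) requires \Box q \to \Box p at some successor in {3}.
      \Box q \to \Box p holds at 3, so \Diamond (\Box q \to \Box p) is true at 0.

Yes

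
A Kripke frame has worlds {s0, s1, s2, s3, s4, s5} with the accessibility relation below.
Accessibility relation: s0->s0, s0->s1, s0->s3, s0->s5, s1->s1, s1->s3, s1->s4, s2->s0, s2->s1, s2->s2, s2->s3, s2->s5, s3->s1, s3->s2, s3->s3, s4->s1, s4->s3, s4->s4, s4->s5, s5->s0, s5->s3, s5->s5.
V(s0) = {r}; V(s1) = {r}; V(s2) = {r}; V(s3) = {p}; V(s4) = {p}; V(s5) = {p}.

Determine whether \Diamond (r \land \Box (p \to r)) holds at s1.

At s1: \Diamond (r \land \Box (p \to r)) requires r \land \Box (p \to r) at some successor in {s1, s3, s4}.
  At s1: r \land \Box (p \to r) is false.
  At s3: r \land \Box (p \to r) is false.
  At s4: r \land \Box (p \to r) is false.
So \Diamond (r \land \Box (p \to r)) is false at s1.

No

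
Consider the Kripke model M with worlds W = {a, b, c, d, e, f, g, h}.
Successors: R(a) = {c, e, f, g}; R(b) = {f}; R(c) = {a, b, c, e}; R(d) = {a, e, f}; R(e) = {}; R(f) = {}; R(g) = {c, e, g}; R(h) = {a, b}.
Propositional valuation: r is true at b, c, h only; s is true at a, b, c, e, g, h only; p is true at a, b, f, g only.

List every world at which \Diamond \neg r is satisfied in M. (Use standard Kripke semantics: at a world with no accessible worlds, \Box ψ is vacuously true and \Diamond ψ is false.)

a, b, c, d, g, h

Recall that \Diamond ψ holds at a world iff ψ holds at some accessible world.
Let φ = \Diamond \neg r. Evaluate φ at each world:
  a (successors {c, e, f, g}): φ is true.
  b (successors {f}): φ is true.
  c (successors {a, b, c, e}): φ is true.
  d (successors {a, e, f}): φ is true.
  e (successors ∅): φ is false.
  f (successors ∅): φ is false.
  g (successors {c, e, g}): φ is true.
  h (successors {a, b}): φ is true.
For instance, at d:
  At d: \Diamond \neg r requires \neg r at some successor in {a, e, f}.
    \neg r holds at a, so \Diamond \neg r is true at d.
Satisfying worlds: {a, b, c, d, g, h}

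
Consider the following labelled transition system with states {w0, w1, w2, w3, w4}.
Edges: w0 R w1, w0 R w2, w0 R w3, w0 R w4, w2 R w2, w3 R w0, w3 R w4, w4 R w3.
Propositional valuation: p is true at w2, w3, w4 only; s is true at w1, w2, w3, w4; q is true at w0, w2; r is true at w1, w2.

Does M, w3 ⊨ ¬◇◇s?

At w3: ◇◇s is true, so ¬◇◇s is false.
  At w3: ◇◇s requires ◇s at some successor in {w0, w4}.
    ◇s holds at w0, so ◇◇s is true at w3.
      At w0: ◇s requires s at some successor in {w1, w2, w3, w4}.
        s holds at w1, so ◇s is true at w0.

No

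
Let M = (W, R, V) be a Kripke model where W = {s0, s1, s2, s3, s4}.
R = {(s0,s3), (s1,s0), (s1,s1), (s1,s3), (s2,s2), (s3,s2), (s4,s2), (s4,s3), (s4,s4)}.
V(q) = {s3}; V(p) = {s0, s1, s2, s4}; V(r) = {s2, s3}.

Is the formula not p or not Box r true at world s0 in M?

At s0: not p is false, not Box r is false, so not p or not Box r is false.
  At s0: Box r is true, so not Box r is false.
    At s0: Box r requires r at every successor {s3}.
      At s3: r is true.
    So Box r is true at s0.

No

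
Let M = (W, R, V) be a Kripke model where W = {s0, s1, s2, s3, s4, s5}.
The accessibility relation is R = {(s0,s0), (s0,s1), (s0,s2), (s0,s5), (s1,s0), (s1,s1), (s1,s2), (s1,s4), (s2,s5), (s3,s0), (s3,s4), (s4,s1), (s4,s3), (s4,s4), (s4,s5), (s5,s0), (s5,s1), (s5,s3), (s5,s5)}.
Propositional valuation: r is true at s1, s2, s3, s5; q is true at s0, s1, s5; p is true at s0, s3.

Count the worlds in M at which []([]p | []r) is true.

0

Let φ = []([]p | []r). Evaluate φ at each world:
  s0 (successors {s0, s1, s2, s5}): φ is false.
  s1 (successors {s0, s1, s2, s4}): φ is false.
  s2 (successors {s5}): φ is false.
  s3 (successors {s0, s4}): φ is false.
  s4 (successors {s1, s3, s4, s5}): φ is false.
  s5 (successors {s0, s1, s3, s5}): φ is false.
For instance, at s5:
  At s5: []([]p | []r) requires []p | []r at every successor {s0, s1, s3, s5}.
    []p | []r fails at s0, so []([]p | []r) is false at s5.
      At s0: []p is false, []r is false, so []p | []r is false.
Satisfying worlds: none.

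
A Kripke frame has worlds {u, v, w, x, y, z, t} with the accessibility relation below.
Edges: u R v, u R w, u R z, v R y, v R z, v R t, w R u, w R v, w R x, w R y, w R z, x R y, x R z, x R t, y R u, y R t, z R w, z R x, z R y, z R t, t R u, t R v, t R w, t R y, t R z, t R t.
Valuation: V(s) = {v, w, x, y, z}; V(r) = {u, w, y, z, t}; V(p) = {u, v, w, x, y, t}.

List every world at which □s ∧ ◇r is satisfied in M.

Let φ = □s ∧ ◇r. Evaluate φ at each world:
  u (successors {v, w, z}): φ is true.
  v (successors {y, z, t}): φ is false.
  w (successors {u, v, x, y, z}): φ is false.
  x (successors {y, z, t}): φ is false.
  y (successors {u, t}): φ is false.
  z (successors {w, x, y, t}): φ is false.
  t (successors {u, v, w, y, z, t}): φ is false.
For instance, at z:
  At z: □s is false, ◇r is true, so □s ∧ ◇r is false.
    At z: □s requires s at every successor {w, x, y, t}.
      s fails at t, so □s is false at z.
    At z: ◇r requires r at some successor in {w, x, y, t}.
      r holds at w, so ◇r is true at z.
Satisfying worlds: {u}

u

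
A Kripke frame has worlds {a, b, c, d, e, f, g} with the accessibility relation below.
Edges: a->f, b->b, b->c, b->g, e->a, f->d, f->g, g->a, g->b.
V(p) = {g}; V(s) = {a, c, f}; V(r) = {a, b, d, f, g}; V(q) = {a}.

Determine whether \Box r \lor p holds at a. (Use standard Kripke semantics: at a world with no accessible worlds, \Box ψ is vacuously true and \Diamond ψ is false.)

Yes

Recall that \Box ψ holds at a world iff ψ holds at every accessible world, and \Diamond ψ holds iff ψ holds at some accessible world.
At a: \Box r is true, p is false, so \Box r \lor p is true.
  At a: \Box r requires r at every successor {f}.
    At f: r is true.
  So \Box r is true at a.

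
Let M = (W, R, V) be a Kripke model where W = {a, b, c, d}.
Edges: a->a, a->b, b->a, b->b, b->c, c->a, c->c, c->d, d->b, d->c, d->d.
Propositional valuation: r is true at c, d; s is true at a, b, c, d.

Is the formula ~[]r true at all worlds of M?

Yes

Recall that []ψ holds at a world iff ψ holds at every accessible world, and <>ψ holds iff ψ holds at some accessible world.
Let φ = ~[]r. Evaluate φ at each world:
  a (successors {a, b}): φ is true.
  b (successors {a, b, c}): φ is true.
  c (successors {a, c, d}): φ is true.
  d (successors {b, c, d}): φ is true.
For instance, at b:
  At b: []r is false, so ~[]r is true.
    At b: []r requires r at every successor {a, b, c}.
      r fails at a, so []r is false at b.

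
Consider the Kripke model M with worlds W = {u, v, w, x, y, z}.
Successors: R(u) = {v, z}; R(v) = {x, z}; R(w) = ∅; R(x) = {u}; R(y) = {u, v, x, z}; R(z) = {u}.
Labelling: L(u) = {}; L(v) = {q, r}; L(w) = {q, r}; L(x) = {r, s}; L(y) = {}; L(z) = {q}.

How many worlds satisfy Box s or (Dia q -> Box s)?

Recall that Box ψ holds at a world iff ψ holds at every accessible world, and Dia ψ holds iff ψ holds at some accessible world.
Let φ = Box s or (Dia q -> Box s). Evaluate φ at each world:
  u (successors {v, z}): φ is false.
  v (successors {x, z}): φ is false.
  w (successors ∅): φ is true.
  x (successors {u}): φ is true.
  y (successors {u, v, x, z}): φ is false.
  z (successors {u}): φ is true.
For instance, at z:
  At z: Box s is false, Dia q -> Box s is true, so Box s or (Dia q -> Box s) is true.
    At z: Box s requires s at every successor {u}.
      s fails at u, so Box s is false at z.
    At z: Dia q is false, Box s is false, so Dia q -> Box s is true.
      At z: Dia q requires q at some successor in {u}.
        At u: q is false.
      So Dia q is false at z.
      At z: Box s requires s at every successor {u}.
        s fails at u, so Box s is false at z.
Satisfying worlds: {w, x, z}

3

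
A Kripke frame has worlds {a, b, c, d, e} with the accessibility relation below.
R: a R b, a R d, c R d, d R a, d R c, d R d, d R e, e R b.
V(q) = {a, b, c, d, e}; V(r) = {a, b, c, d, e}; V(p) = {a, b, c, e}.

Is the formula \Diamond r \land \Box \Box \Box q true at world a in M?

At a: \Diamond r is true, \Box \Box \Box q is true, so \Diamond r \land \Box \Box \Box q is true.
  At a: \Diamond r requires r at some successor in {b, d}.
    r holds at b, so \Diamond r is true at a.
  At a: \Box \Box \Box q requires \Box \Box q at every successor {b, d}.
      At b: no accessible worlds, so \Box \Box q holds vacuously.
      At d: \Box \Box q requires \Box q at every successor {a, c, d, e}.
        At a: \Box q is true.
        At c: \Box q is true.
        At d: \Box q is true.
        At e: \Box q is true.
      So \Box \Box q is true at d.
  So \Box \Box \Box q is true at a.

Yes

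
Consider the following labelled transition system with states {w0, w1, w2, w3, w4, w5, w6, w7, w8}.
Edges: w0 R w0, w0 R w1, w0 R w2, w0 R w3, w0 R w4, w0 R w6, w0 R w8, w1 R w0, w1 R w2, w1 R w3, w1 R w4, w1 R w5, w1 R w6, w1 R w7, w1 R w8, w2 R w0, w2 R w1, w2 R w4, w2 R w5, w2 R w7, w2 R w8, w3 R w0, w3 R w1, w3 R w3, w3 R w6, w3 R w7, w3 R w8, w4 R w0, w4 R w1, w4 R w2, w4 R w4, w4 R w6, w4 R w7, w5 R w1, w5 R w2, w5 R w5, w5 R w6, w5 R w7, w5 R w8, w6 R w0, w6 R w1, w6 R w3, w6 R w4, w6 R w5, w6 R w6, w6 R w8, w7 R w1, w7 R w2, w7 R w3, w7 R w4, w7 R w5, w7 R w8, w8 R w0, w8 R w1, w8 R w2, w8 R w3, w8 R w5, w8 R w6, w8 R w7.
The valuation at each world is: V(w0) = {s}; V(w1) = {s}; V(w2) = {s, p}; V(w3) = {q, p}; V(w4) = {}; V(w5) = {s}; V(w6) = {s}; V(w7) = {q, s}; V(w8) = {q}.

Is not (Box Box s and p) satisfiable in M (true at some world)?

Yes

Let φ = not (Box Box s and p). Evaluate φ at each world:
  w0 (successors {w0, w1, w2, w3, w4, w6, w8}): φ is true.
  w1 (successors {w0, w2, w3, w4, w5, w6, w7, w8}): φ is true.
  w2 (successors {w0, w1, w4, w5, w7, w8}): φ is true.
  w3 (successors {w0, w1, w3, w6, w7, w8}): φ is true.
  w4 (successors {w0, w1, w2, w4, w6, w7}): φ is true.
  w5 (successors {w1, w2, w5, w6, w7, w8}): φ is true.
  w6 (successors {w0, w1, w3, w4, w5, w6, w8}): φ is true.
  w7 (successors {w1, w2, w3, w4, w5, w8}): φ is true.
  w8 (successors {w0, w1, w2, w3, w5, w6, w7}): φ is true.
Detail at w0 (witness):
  At w0: Box Box s and p is false, so not (Box Box s and p) is true.
    At w0: Box Box s is false, p is false, so Box Box s and p is false.
      At w0: Box Box s requires Box s at every successor {w0, w1, w2, w3, w4, w6, w8}.
        Box s fails at w0, so Box Box s is false at w0.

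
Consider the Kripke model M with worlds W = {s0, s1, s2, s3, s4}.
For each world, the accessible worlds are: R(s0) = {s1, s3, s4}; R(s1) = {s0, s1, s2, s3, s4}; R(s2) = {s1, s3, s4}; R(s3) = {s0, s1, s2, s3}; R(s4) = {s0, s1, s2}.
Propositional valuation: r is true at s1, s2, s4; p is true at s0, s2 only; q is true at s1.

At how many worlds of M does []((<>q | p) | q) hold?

5

Recall that []ψ holds at a world iff ψ holds at every accessible world, and <>ψ holds iff ψ holds at some accessible world.
Let φ = []((<>q | p) | q). Evaluate φ at each world:
  s0 (successors {s1, s3, s4}): φ is true.
  s1 (successors {s0, s1, s2, s3, s4}): φ is true.
  s2 (successors {s1, s3, s4}): φ is true.
  s3 (successors {s0, s1, s2, s3}): φ is true.
  s4 (successors {s0, s1, s2}): φ is true.
For instance, at s1:
  At s1: []((<>q | p) | q) requires (<>q | p) | q at every successor {s0, s1, s2, s3, s4}.
    At s0: (<>q | p) | q is true.
    At s1: (<>q | p) | q is true.
    At s2: (<>q | p) | q is true.
    At s3: (<>q | p) | q is true.
    At s4: (<>q | p) | q is true.
  So []((<>q | p) | q) is true at s1.
Satisfying worlds: {s0, s1, s2, s3, s4}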